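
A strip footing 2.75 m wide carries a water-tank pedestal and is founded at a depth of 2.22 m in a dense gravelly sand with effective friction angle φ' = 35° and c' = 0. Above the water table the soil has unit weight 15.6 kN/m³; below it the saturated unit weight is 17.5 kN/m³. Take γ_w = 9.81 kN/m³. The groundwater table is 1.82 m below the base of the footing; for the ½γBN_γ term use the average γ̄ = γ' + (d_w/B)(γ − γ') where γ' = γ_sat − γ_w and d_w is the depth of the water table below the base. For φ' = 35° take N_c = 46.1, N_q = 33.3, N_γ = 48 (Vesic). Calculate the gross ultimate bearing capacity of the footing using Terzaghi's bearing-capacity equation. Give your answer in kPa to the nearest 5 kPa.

q_ult ≈ 2005 kPa

Effective surcharge at the founding depth q = γ·D_f = 15.6 × 2.22 = 34.632 kPa.
With d_w = 1.82 m < B, γ̄ = 7.69 + (1.82/2.75) × (15.6 − 7.69) = 12.925 kN/m³.
q_ult = q·N_q + 0.5·γ·B·N_γ
     = 34.632 × 33.3 + 0.5 × 12.925 × 2.75 × 48
     = 1153.2 + 853.05 = 2006.3 kPa.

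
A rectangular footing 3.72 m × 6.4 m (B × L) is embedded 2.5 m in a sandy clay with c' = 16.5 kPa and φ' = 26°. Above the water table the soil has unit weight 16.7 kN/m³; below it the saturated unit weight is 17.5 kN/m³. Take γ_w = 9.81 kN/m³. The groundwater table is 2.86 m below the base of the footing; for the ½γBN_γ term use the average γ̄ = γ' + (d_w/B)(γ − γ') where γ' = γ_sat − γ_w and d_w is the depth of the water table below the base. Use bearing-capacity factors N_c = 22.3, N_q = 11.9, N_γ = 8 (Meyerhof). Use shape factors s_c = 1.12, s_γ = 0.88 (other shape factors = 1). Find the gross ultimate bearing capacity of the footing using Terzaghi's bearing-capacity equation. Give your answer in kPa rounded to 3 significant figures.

q = γ·D_f = 16.7 × 2.5 = 41.75 kPa.
γ' = 7.69 kN/m³; averaging over the depth B below the base, γ̄ = γ' + (d_w/B)(γ − γ') = 14.617 kN/m³.
c·N_c·s_c = 16.5 × 22.3 × 1.12 = 412.1 kPa
q·N_q = 41.75 × 11.9 = 496.82 kPa
0.5·γ·B·N_γ·s_γ = 0.5 × 14.617 × 3.72 × 8 × 0.88 = 191.4 kPa
q_ult = 412.1 + 496.82 + 191.4 = 1100.3 kPa.

q_ult ≈ 1100 kPa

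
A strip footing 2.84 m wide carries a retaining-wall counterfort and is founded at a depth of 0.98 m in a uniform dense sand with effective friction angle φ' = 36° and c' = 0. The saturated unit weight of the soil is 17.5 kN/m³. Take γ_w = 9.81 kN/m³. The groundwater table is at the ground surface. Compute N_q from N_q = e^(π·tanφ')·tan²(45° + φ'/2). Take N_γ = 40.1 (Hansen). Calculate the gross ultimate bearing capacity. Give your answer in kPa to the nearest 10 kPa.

q_ult ≈ 720 kPa

tan36° = 0.7265, so N_q = e^(π×0.7265)·tan²(63°) = 9.801 × 3.852 = 37.75.
γ' = 17.5 − 9.81 = 7.69 kN/m³ (submerged throughout). q = 7.69 × 0.98 = 7.5362 kPa; the same γ' applies in the ½γBN_γ term.
q·N_q = 7.5362 × 37.752 = 284.51 kPa
0.5·γ·B·N_γ = 0.5 × 7.69 × 2.84 × 40.1 = 437.88 kPa
q_ult = 284.51 + 437.88 = 722.39 kPa.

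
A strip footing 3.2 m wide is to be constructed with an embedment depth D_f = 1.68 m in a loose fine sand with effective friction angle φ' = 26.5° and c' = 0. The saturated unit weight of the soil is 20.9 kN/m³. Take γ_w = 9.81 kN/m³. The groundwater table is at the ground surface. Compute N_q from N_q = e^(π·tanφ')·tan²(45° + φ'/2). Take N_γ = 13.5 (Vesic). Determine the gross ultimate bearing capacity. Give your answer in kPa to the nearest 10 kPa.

q_ult ≈ 470 kPa

tan26.5° = 0.4986, so N_q = e^(π×0.4986)·tan²(58.25°) = 4.789 × 2.611 = 12.51.
γ' = 20.9 − 9.81 = 11.09 kN/m³ (submerged throughout). q = 11.09 × 1.68 = 18.631 kPa; the same γ' applies in the ½γBN_γ term.
q·N_q = 18.631 × 12.506 = 233.01 kPa
0.5·γ·B·N_γ = 0.5 × 11.09 × 3.2 × 13.5 = 239.54 kPa
q_ult = 233.01 + 239.54 = 472.55 kPa.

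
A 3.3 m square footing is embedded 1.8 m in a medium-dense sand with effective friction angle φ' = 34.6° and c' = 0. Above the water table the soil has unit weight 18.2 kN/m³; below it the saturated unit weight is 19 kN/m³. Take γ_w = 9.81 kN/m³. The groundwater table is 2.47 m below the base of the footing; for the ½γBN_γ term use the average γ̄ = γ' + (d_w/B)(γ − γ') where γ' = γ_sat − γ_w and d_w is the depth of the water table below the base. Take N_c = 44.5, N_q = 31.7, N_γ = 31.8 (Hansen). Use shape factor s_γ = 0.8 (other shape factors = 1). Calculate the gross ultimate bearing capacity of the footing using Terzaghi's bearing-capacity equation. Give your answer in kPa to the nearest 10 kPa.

Overburden at base level: q = 18.2 × 1.8 = 32.76 kPa.
The water table is 2.47 m below the base (< B = 3.3 m), so the ½γBN_γ term uses γ̄ = γ' + (d_w/B)(γ − γ') = 9.19 + (2.47/3.3)(18.2 − 9.19) = 15.934 kN/m³.
Surcharge term q·N_q = 32.76 × 31.7 = 1038.5 kPa; self-weight term 0.5·γ·B·N_γ·s_γ = 0.5 × 15.934 × 3.3 × 31.8 × 0.8 = 668.84 kPa.
q_ult = 1038.5 + 668.84 = 1707.3 kPa.

q_ult ≈ 1710 kPa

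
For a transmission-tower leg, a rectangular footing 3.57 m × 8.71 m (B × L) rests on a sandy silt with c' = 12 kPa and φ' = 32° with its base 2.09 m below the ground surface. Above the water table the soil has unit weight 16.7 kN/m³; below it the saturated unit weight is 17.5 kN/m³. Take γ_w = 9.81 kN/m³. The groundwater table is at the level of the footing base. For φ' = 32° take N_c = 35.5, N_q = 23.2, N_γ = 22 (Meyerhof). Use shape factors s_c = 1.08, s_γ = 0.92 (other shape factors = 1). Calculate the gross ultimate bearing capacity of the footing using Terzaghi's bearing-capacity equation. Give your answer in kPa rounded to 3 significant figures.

Overburden at base level: q = 16.7 × 2.09 = 34.903 kPa.
Below the base the soil is submerged, so the ½γBN_γ term uses γ' = 17.5 − 9.81 = 7.69 kN/m³.
Cohesion term c·N_c·s_c = 12 × 35.5 × 1.08 = 460.08 kPa; surcharge term q·N_q = 34.903 × 23.2 = 809.75 kPa; self-weight term 0.5·γ·B·N_γ·s_γ = 0.5 × 7.69 × 3.57 × 22 × 0.92 = 277.83 kPa.
q_ult = 460.08 + 809.75 + 277.83 = 1547.7 kPa.

q_ult ≈ 1550 kPa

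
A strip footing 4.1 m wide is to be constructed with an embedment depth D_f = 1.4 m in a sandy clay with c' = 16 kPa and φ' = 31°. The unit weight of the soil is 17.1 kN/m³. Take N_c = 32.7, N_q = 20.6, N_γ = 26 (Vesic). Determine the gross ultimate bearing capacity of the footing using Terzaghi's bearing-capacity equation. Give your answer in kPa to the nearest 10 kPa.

Effective surcharge at the founding depth q = γ·D_f = 17.1 × 1.4 = 23.94 kPa.
q_ult = c·N_c + q·N_q + 0.5·γ·B·N_γ
     = 16 × 32.7 + 23.94 × 20.6 + 0.5 × 17.1 × 4.1 × 26
     = 523.2 + 493.16 + 911.43 = 1927.8 kPa.

q_ult ≈ 1930 kPa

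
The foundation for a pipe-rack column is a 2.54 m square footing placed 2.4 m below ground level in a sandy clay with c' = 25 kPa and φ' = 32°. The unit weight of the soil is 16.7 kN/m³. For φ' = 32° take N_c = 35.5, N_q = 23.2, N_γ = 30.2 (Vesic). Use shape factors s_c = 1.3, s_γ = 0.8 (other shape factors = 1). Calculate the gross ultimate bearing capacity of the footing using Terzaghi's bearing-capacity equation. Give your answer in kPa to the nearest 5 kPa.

Overburden at base level: q = 16.7 × 2.4 = 40.08 kPa.
Cohesion term c·N_c·s_c = 25 × 35.5 × 1.3 = 1153.8 kPa; surcharge term q·N_q = 40.08 × 23.2 = 929.86 kPa; self-weight term 0.5·γ·B·N_γ·s_γ = 0.5 × 16.7 × 2.54 × 30.2 × 0.8 = 512.41 kPa.
q_ult = 1153.8 + 929.86 + 512.41 = 2596 kPa.

q_ult ≈ 2595 kPa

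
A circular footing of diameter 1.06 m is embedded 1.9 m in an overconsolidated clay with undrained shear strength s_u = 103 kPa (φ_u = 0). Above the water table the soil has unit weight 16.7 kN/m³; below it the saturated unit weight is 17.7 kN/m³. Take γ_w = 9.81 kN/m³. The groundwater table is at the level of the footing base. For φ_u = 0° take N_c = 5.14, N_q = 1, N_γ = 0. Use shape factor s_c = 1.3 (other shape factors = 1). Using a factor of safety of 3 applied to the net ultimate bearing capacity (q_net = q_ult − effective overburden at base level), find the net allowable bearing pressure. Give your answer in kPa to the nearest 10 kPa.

Overburden at base level: q = 16.7 × 1.9 = 31.73 kPa.
Cohesion term c·N_c·s_c = 103 × 5.14 × 1.3 = 688.25 kPa; surcharge term q·N_q = 31.73 × 1 = 31.73 kPa.
q_ult = 688.25 + 31.73 = 719.98 kPa.
Net ultimate: q_net = 719.98 − 31.73 = 688.25 kPa.
q_all(net) = 688.25 / 3 = 229.42 kPa.

q_all(net) ≈ 230 kPa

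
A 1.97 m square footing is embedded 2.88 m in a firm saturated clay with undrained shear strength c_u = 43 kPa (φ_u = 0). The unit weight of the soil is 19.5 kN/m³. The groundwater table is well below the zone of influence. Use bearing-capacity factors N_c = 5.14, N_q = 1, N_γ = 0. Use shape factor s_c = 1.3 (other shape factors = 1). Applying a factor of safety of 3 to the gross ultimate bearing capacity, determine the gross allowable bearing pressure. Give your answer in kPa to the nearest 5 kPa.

Overburden at base level: q = 19.5 × 2.88 = 56.16 kPa.
Cohesion term c·N_c·s_c = 43 × 5.14 × 1.3 = 287.33 kPa; surcharge term q·N_q = 56.16 × 1 = 56.16 kPa.
q_ult = 287.33 + 56.16 = 343.49 kPa.
q_all = q_ult / FS = 343.49 / 3 = 114.5 kPa.

q_all ≈ 115 kPa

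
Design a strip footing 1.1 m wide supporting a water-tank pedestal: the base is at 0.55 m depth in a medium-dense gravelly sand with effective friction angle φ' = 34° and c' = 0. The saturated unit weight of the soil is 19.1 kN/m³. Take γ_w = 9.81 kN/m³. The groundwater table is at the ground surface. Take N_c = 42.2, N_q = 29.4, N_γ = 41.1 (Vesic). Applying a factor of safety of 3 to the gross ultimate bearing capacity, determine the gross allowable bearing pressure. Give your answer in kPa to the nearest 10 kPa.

q_all ≈ 120 kPa

Water table at ground surface, so effective unit weight γ' = 19.1 − 9.81 = 9.29 kN/m³ is used throughout; overburden q = 9.29 × 0.55 = 5.1095 kPa; the same γ' applies in the ½γBN_γ term.
Surcharge term q·N_q = 5.1095 × 29.4 = 150.22 kPa; self-weight term 0.5·γ·B·N_γ = 0.5 × 9.29 × 1.1 × 41.1 = 210 kPa.
q_ult = 150.22 + 210 = 360.22 kPa.
q_all = q_ult / FS = 360.22 / 3 = 120.07 kPa.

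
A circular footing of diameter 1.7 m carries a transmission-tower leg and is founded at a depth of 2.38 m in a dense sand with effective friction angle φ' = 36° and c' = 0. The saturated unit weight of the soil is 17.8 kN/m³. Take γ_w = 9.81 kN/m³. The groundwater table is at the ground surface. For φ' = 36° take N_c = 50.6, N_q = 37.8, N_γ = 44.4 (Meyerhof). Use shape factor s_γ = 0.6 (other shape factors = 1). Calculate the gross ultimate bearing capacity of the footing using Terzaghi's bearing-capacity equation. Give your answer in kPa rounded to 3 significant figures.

q_ult ≈ 900 kPa

γ' = 17.8 − 9.81 = 7.99 kN/m³ (submerged throughout). q = 7.99 × 2.38 = 19.016 kPa; the same γ' applies in the ½γBN_γ term.
q·N_q = 19.016 × 37.8 = 718.81 kPa
0.5·γ·B·N_γ·s_γ = 0.5 × 7.99 × 1.7 × 44.4 × 0.6 = 180.93 kPa
q_ult = 718.81 + 180.93 = 899.74 kPa.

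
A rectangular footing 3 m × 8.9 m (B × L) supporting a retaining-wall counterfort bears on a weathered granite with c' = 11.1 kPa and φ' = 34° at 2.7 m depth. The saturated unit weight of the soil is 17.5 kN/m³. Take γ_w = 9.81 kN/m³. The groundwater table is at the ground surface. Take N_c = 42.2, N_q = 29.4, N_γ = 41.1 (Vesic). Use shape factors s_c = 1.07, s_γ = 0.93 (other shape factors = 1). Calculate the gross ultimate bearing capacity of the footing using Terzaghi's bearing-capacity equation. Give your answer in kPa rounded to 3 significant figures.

γ' = 17.5 − 9.81 = 7.69 kN/m³ (submerged throughout). q = 7.69 × 2.7 = 20.763 kPa; the same γ' applies in the ½γBN_γ term.
c·N_c·s_c = 11.1 × 42.2 × 1.07 = 501.21 kPa
q·N_q = 20.763 × 29.4 = 610.43 kPa
0.5·γ·B·N_γ·s_γ = 0.5 × 7.69 × 3 × 41.1 × 0.93 = 440.9 kPa
q_ult = 501.21 + 610.43 + 440.9 = 1552.5 kPa.

q_ult ≈ 1550 kPa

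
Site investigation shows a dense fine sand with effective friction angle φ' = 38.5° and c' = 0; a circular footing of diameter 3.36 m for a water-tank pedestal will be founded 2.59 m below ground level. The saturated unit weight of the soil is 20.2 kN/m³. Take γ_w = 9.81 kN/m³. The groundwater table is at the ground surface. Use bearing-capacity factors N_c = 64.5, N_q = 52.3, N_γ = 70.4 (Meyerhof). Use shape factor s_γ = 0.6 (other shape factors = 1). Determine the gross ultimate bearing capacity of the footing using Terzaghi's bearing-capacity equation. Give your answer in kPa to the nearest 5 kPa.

γ' = 20.2 − 9.81 = 10.39 kN/m³ (submerged throughout). q = 10.39 × 2.59 = 26.91 kPa; the same γ' applies in the ½γBN_γ term.
q·N_q = 26.91 × 52.3 = 1407.4 kPa
0.5·γ·B·N_γ·s_γ = 0.5 × 10.39 × 3.36 × 70.4 × 0.6 = 737.31 kPa
q_ult = 1407.4 + 737.31 = 2144.7 kPa.

q_ult ≈ 2145 kPa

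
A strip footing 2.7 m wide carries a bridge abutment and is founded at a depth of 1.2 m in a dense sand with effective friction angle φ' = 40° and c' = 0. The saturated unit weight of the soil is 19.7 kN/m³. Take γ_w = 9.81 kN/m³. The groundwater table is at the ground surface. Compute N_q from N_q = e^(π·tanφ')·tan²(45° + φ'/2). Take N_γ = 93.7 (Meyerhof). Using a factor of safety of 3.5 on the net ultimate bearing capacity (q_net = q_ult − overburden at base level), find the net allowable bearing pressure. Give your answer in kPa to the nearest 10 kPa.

q_all(net) ≈ 570 kPa

N_q = e^(π·tan40°)·tan²(65°) = 64.2.
γ' = 19.7 − 9.81 = 9.89 kN/m³ (submerged throughout). q = 9.89 × 1.2 = 11.868 kPa; the same γ' applies in the ½γBN_γ term.
q·N_q = 11.868 × 64.195 = 761.87 kPa
0.5·γ·B·N_γ = 0.5 × 9.89 × 2.7 × 93.7 = 1251 kPa
q_ult = 761.87 + 1251 = 2012.9 kPa.
q_net = 2012.9 − 11.868 = 2001 kPa.
q_all(net) = 2001 / 3.5 = 571.72 kPa.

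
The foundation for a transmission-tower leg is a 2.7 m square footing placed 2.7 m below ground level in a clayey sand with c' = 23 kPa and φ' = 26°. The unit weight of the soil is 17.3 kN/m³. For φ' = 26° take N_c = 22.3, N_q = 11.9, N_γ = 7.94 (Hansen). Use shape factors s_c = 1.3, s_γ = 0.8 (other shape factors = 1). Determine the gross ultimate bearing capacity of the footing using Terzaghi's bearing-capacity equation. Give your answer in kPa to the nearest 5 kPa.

Overburden at base level: q = 17.3 × 2.7 = 46.71 kPa.
Cohesion term c·N_c·s_c = 23 × 22.3 × 1.3 = 666.77 kPa; surcharge term q·N_q = 46.71 × 11.9 = 555.85 kPa; self-weight term 0.5·γ·B·N_γ·s_γ = 0.5 × 17.3 × 2.7 × 7.94 × 0.8 = 148.35 kPa.
q_ult = 666.77 + 555.85 + 148.35 = 1371 kPa.

q_ult ≈ 1370 kPa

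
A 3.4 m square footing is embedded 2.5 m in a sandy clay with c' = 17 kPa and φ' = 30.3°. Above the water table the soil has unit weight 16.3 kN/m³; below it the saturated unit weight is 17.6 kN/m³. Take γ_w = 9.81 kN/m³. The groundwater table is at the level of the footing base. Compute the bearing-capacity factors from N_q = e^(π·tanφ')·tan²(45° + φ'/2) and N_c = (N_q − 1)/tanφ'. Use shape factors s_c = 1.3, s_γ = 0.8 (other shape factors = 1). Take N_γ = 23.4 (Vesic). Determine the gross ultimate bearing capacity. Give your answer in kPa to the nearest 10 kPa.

tan30.3° = 0.5844, so N_q = e^(π×0.5844)·tan²(60.15°) = 6.27 × 3.037 = 19.04.
N_c = (19.04 − 1)/tan30.3° = 30.87.
Overburden at base level: q = 16.3 × 2.5 = 40.75 kPa.
Below the base the soil is submerged, so the ½γBN_γ term uses γ' = 17.6 − 9.81 = 7.79 kN/m³.
Cohesion term c·N_c·s_c = 17 × 30.871 × 1.3 = 682.25 kPa; surcharge term q·N_q = 40.75 × 19.04 = 775.86 kPa; self-weight term 0.5·γ·B·N_γ·s_γ = 0.5 × 7.79 × 3.4 × 23.4 × 0.8 = 247.91 kPa.
q_ult = 682.25 + 775.86 + 247.91 = 1706 kPa.

q_ult ≈ 1710 kPa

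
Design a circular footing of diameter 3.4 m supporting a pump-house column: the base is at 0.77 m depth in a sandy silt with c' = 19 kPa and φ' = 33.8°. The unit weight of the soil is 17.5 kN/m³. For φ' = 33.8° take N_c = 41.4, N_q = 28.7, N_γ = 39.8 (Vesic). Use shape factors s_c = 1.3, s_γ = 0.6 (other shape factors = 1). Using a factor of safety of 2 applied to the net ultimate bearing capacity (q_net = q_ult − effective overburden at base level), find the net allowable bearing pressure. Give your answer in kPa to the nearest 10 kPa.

q = γ·D_f = 17.5 × 0.77 = 13.475 kPa.
c·N_c·s_c = 19 × 41.4 × 1.3 = 1022.6 kPa
q·N_q = 13.475 × 28.7 = 386.73 kPa
0.5·γ·B·N_γ·s_γ = 0.5 × 17.5 × 3.4 × 39.8 × 0.6 = 710.43 kPa
q_ult = 1022.6 + 386.73 + 710.43 = 2119.7 kPa.
Net ultimate: q_net = 2119.7 − 13.475 = 2106.3 kPa.
q_all(net) = 2106.3 / 2 = 1053.1 kPa.

q_all(net) ≈ 1050 kPa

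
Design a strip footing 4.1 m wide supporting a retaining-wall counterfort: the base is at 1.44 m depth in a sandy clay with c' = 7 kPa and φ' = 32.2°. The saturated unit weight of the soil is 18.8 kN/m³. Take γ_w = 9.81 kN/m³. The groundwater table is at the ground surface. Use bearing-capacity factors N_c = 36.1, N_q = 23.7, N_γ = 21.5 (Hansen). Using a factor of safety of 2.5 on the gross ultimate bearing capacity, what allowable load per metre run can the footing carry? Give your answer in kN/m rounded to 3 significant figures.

Water table at ground surface, so effective unit weight γ' = 18.8 − 9.81 = 8.99 kN/m³ is used throughout; overburden q = 8.99 × 1.44 = 12.946 kPa; the same γ' applies in the ½γBN_γ term.
Cohesion term c·N_c = 7 × 36.1 = 252.7 kPa; surcharge term q·N_q = 12.946 × 23.7 = 306.81 kPa; self-weight term 0.5·γ·B·N_γ = 0.5 × 8.99 × 4.1 × 21.5 = 396.23 kPa.
q_ult = 252.7 + 306.81 + 396.23 = 955.74 kPa.
Gross allowable pressure q_all = 955.74 / 2.5 = 382.3 kPa.
Allowable wall load = q_all × B = 382.3 × 4.1 = 1567.4 kN per metre run.

≈ 1570 kN/m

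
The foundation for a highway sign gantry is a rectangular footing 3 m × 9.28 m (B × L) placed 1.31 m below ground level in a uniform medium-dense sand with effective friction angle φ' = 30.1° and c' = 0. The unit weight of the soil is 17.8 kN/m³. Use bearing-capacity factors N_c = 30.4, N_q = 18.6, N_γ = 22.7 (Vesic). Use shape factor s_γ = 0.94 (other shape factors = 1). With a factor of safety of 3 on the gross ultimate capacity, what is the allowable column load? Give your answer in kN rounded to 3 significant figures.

Effective surcharge at the founding depth q = γ·D_f = 17.8 × 1.31 = 23.318 kPa.
q_ult = q·N_q + 0.5·γ·B·N_γ·s_γ
     = 23.318 × 18.6 + 0.5 × 17.8 × 3 × 22.7 × 0.94
     = 433.71 + 569.72 = 1003.4 kPa.
Gross allowable pressure q_all = 1003.4 / 3 = 334.48 kPa.
Footing area = 27.84 m², so allowable column load = 334.48 × 27.84 = 9311.9 kN.

P_all ≈ 9310 kN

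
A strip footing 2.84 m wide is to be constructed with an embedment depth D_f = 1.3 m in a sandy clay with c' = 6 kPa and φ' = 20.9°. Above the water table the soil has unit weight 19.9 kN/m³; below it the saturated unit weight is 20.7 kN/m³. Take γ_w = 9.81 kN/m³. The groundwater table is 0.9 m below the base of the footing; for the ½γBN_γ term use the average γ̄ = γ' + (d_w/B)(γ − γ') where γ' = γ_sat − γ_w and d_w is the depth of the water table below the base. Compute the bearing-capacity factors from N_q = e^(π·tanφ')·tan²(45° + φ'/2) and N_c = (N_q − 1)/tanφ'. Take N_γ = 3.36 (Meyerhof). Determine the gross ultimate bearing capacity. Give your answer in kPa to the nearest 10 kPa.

q_ult ≈ 340 kPa

tan20.9° = 0.3819, so N_q = e^(π×0.3819)·tan²(55.45°) = 3.319 × 2.109 = 7.
N_c = (7 − 1)/tan20.9° = 15.71.
Effective surcharge at the founding depth q = γ·D_f = 19.9 × 1.3 = 25.87 kPa.
With d_w = 0.9 m < B, γ̄ = 10.89 + (0.9/2.84) × (19.9 − 10.89) = 13.745 kN/m³.
q_ult = c·N_c + q·N_q + 0.5·γ·B·N_γ
     = 6 × 15.713 + 25.87 × 7.0002 + 0.5 × 13.745 × 2.84 × 3.36
     = 94.278 + 181.1 + 65.581 = 340.96 kPa.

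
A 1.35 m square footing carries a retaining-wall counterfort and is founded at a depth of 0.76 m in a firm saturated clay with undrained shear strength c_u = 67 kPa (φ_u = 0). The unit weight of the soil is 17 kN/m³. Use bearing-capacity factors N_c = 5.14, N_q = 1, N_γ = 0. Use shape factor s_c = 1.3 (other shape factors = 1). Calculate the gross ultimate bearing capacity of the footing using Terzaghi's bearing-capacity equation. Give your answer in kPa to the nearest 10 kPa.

q_ult ≈ 460 kPa

q = γ·D_f = 17 × 0.76 = 12.92 kPa.
c·N_c·s_c = 67 × 5.14 × 1.3 = 447.69 kPa
q·N_q = 12.92 × 1 = 12.92 kPa
q_ult = 447.69 + 12.92 = 460.61 kPa.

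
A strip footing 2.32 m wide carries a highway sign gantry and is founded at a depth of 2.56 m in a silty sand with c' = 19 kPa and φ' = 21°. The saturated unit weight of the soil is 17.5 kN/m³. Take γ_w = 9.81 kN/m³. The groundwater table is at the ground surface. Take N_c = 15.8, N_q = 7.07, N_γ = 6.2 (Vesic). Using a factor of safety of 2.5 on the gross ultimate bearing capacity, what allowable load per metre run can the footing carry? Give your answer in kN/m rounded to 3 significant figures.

≈ 459 kN/m

γ' = 17.5 − 9.81 = 7.69 kN/m³ (submerged throughout). q = 7.69 × 2.56 = 19.686 kPa; the same γ' applies in the ½γBN_γ term.
c·N_c = 19 × 15.8 = 300.2 kPa
q·N_q = 19.686 × 7.07 = 139.18 kPa
0.5·γ·B·N_γ = 0.5 × 7.69 × 2.32 × 6.2 = 55.306 kPa
q_ult = 300.2 + 139.18 + 55.306 = 494.69 kPa.
Gross allowable pressure q_all = 494.69 / 2.5 = 197.88 kPa.
Allowable wall load = q_all × B = 197.88 × 2.32 = 459.07 kN per metre run.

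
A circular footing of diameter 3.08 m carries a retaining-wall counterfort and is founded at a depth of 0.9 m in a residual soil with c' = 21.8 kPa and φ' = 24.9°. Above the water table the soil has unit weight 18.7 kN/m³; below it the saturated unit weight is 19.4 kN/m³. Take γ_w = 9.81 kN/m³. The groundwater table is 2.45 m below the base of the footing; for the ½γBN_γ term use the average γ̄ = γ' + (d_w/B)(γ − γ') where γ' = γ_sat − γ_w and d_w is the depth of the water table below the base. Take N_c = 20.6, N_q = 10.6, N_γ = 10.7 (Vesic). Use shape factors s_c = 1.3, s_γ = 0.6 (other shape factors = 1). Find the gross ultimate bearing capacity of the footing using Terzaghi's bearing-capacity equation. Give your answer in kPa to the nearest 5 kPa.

q_ult ≈ 930 kPa

Effective surcharge at the founding depth q = γ·D_f = 18.7 × 0.9 = 16.83 kPa.
With d_w = 2.45 m < B, γ̄ = 9.59 + (2.45/3.08) × (18.7 − 9.59) = 16.837 kN/m³.
q_ult = c·N_c·s_c + q·N_q + 0.5·γ·B·N_γ·s_γ
     = 21.8 × 20.6 × 1.3 + 16.83 × 10.6 + 0.5 × 16.837 × 3.08 × 10.7 × 0.6
     = 583.8 + 178.4 + 166.46 = 928.66 kPa.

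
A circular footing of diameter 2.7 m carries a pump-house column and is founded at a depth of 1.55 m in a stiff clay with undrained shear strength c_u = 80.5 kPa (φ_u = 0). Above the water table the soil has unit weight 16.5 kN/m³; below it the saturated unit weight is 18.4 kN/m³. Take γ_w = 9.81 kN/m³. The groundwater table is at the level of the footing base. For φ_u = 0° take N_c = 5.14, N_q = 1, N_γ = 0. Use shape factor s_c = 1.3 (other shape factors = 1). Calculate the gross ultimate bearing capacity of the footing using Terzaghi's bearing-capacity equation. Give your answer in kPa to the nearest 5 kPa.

q_ult ≈ 565 kPa

q = γ·D_f = 16.5 × 1.55 = 25.575 kPa.
c·N_c·s_c = 80.5 × 5.14 × 1.3 = 537.9 kPa
q·N_q = 25.575 × 1 = 25.575 kPa
q_ult = 537.9 + 25.575 = 563.48 kPa.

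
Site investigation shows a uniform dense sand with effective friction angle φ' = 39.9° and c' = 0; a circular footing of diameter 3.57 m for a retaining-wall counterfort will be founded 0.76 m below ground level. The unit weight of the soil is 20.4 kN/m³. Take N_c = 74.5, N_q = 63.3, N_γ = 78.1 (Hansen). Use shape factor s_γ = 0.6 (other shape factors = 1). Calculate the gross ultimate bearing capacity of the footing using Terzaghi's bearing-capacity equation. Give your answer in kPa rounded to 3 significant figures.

q_ult ≈ 2690 kPa

Effective surcharge at the founding depth q = γ·D_f = 20.4 × 0.76 = 15.504 kPa.
q_ult = q·N_q + 0.5·γ·B·N_γ·s_γ
     = 15.504 × 63.3 + 0.5 × 20.4 × 3.57 × 78.1 × 0.6
     = 981.4 + 1706.4 = 2687.8 kPa.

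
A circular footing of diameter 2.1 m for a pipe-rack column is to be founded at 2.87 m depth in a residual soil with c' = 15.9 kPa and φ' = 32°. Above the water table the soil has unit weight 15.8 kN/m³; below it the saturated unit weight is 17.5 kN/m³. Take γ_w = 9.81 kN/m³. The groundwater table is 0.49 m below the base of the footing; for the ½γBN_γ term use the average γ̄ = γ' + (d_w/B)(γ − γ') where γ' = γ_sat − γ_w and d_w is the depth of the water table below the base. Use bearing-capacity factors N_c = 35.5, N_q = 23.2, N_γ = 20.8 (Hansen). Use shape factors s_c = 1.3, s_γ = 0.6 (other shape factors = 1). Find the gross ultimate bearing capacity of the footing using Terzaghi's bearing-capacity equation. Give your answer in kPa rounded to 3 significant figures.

q_ult ≈ 1910 kPa

Overburden at base level: q = 15.8 × 2.87 = 45.346 kPa.
The water table is 0.49 m below the base (< B = 2.1 m), so the ½γBN_γ term uses γ̄ = γ' + (d_w/B)(γ − γ') = 7.69 + (0.49/2.1)(15.8 − 7.69) = 9.5823 kN/m³.
Cohesion term c·N_c·s_c = 15.9 × 35.5 × 1.3 = 733.79 kPa; surcharge term q·N_q = 45.346 × 23.2 = 1052 kPa; self-weight term 0.5·γ·B·N_γ·s_γ = 0.5 × 9.5823 × 2.1 × 20.8 × 0.6 = 125.57 kPa.
q_ult = 733.79 + 1052 + 125.57 = 1911.4 kPa.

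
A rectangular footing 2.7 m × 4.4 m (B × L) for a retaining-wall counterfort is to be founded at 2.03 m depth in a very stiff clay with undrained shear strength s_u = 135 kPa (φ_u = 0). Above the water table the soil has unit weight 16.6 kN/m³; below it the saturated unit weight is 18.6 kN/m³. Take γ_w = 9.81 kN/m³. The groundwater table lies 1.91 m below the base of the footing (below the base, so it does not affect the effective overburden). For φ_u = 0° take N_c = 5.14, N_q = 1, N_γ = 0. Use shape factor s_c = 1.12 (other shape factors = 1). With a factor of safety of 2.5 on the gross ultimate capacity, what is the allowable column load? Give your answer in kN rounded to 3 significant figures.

P_all ≈ 3850 kN

q = γ·D_f = 16.6 × 2.03 = 33.698 kPa.
c·N_c·s_c = 135 × 5.14 × 1.12 = 777.17 kPa
q·N_q = 33.698 × 1 = 33.698 kPa
q_ult = 777.17 + 33.698 = 810.87 kPa.
Gross allowable pressure q_all = 810.87 / 2.5 = 324.35 kPa.
Footing area = 11.88 m², so allowable column load = 324.35 × 11.88 = 3853.2 kN.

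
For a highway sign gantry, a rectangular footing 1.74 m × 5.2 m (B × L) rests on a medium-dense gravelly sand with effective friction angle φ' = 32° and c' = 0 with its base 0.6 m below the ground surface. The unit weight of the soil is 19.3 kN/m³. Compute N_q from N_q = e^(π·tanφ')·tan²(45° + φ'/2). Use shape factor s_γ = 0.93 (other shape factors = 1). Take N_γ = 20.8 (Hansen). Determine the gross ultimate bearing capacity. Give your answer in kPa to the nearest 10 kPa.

q_ult ≈ 590 kPa

tan32° = 0.6249, so N_q = e^(π×0.6249)·tan²(61°) = 7.121 × 3.255 = 23.18.
q = γ·D_f = 19.3 × 0.6 = 11.58 kPa.
q·N_q = 11.58 × 23.177 = 268.39 kPa
0.5·γ·B·N_γ·s_γ = 0.5 × 19.3 × 1.74 × 20.8 × 0.93 = 324.81 kPa
q_ult = 268.39 + 324.81 = 593.19 kPa.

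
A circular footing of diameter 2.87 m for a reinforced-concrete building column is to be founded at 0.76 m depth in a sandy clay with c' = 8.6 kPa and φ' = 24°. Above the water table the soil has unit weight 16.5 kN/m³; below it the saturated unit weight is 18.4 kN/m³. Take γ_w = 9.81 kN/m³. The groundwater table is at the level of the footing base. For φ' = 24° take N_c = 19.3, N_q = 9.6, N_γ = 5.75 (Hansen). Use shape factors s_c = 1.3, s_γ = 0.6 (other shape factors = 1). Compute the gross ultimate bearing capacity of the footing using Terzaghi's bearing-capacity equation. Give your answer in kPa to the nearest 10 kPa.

Effective surcharge at the founding depth q = γ·D_f = 16.5 × 0.76 = 12.54 kPa.
The water table coincides with the base, so in the self-weight term γ → γ' = 8.59 kN/m³.
q_ult = c·N_c·s_c + q·N_q + 0.5·γ·B·N_γ·s_γ
     = 8.6 × 19.3 × 1.3 + 12.54 × 9.6 + 0.5 × 8.59 × 2.87 × 5.75 × 0.6
     = 215.77 + 120.38 + 42.527 = 378.68 kPa.

q_ult ≈ 380 kPa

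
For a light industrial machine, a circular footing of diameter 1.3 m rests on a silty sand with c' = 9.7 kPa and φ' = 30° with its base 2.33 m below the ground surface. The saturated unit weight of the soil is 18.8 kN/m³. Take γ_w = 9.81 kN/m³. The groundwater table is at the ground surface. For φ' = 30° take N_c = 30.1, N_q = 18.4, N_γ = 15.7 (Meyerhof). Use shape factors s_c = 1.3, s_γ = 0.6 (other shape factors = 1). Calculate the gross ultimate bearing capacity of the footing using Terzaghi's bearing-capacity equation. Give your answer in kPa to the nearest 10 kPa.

q_ult ≈ 820 kPa

γ' = 18.8 − 9.81 = 8.99 kN/m³ (submerged throughout). q = 8.99 × 2.33 = 20.947 kPa; the same γ' applies in the ½γBN_γ term.
c·N_c·s_c = 9.7 × 30.1 × 1.3 = 379.56 kPa
q·N_q = 20.947 × 18.4 = 385.42 kPa
0.5·γ·B·N_γ·s_γ = 0.5 × 8.99 × 1.3 × 15.7 × 0.6 = 55.046 kPa
q_ult = 379.56 + 385.42 + 55.046 = 820.03 kPa.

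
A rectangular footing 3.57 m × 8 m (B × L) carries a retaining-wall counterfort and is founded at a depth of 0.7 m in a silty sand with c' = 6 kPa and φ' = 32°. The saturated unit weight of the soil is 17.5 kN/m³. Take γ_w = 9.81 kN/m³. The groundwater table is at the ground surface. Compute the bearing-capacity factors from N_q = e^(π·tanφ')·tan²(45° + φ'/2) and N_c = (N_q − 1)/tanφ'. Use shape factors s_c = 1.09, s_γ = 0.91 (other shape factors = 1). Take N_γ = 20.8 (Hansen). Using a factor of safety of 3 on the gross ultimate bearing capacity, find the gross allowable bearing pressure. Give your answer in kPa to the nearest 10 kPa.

q_all ≈ 210 kPa

N_q = e^(π·tan32°)·tan²(61°) = 23.18; N_c = (N_q − 1)/tanφ' = 35.49.
With the water table at the surface the whole profile is submerged: γ' = 17.5 − 9.81 = 7.69 kN/m³, so q = γ'·D_f = 5.383 kPa; the same γ' applies in the ½γBN_γ term.
q_ult = c·N_c·s_c + q·N_q + 0.5·γ·B·N_γ·s_γ
     = 6 × 35.49 × 1.09 + 5.383 × 23.177 + 0.5 × 7.69 × 3.57 × 20.8 × 0.91
     = 232.11 + 124.76 + 259.82 = 616.68 kPa.
q_all = 616.68 / 3 = 205.56 kPa.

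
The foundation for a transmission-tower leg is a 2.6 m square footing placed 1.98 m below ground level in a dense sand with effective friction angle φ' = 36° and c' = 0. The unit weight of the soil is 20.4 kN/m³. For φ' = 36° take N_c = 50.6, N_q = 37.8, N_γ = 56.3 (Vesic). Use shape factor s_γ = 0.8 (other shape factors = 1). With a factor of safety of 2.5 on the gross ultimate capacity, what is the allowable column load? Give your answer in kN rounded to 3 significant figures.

q = γ·D_f = 20.4 × 1.98 = 40.392 kPa.
q·N_q = 40.392 × 37.8 = 1526.8 kPa
0.5·γ·B·N_γ·s_γ = 0.5 × 20.4 × 2.6 × 56.3 × 0.8 = 1194.5 kPa
q_ult = 1526.8 + 1194.5 = 2721.3 kPa.
Gross allowable pressure q_all = 2721.3 / 2.5 = 1088.5 kPa.
Footing area = 6.76 m², so allowable column load = 1088.5 × 6.76 = 7358.3 kN.

P_all ≈ 7360 kN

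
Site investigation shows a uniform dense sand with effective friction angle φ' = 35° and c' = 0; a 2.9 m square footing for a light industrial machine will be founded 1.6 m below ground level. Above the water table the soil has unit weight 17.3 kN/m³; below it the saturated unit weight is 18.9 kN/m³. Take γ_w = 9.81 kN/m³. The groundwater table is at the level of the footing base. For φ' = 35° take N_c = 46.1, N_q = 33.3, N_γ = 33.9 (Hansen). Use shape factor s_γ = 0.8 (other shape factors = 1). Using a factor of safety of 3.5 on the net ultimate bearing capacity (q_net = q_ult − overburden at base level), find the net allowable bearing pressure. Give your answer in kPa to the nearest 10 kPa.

q_all(net) ≈ 360 kPa

Effective surcharge at the founding depth q = γ·D_f = 17.3 × 1.6 = 27.68 kPa.
The water table coincides with the base, so in the self-weight term γ → γ' = 9.09 kN/m³.
q_ult = q·N_q + 0.5·γ·B·N_γ·s_γ
     = 27.68 × 33.3 + 0.5 × 9.09 × 2.9 × 33.9 × 0.8
     = 921.74 + 357.46 = 1279.2 kPa.
q_net = 1279.2 − 27.68 = 1251.5 kPa.
q_all(net) = 1251.5 / 3.5 = 357.58 kPa.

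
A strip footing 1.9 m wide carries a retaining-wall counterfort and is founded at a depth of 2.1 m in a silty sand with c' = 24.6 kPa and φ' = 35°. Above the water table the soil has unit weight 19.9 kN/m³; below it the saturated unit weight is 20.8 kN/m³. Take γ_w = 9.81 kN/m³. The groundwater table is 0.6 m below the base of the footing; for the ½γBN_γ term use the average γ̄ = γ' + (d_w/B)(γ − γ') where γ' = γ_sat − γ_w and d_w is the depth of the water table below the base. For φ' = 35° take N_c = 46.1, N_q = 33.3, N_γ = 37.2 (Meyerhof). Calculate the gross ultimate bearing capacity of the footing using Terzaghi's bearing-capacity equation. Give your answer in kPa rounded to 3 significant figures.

q_ult ≈ 3010 kPa

Overburden at base level: q = 19.9 × 2.1 = 41.79 kPa.
The water table is 0.6 m below the base (< B = 1.9 m), so the ½γBN_γ term uses γ̄ = γ' + (d_w/B)(γ − γ') = 10.99 + (0.6/1.9)(19.9 − 10.99) = 13.804 kN/m³.
Cohesion term c·N_c = 24.6 × 46.1 = 1134.1 kPa; surcharge term q·N_q = 41.79 × 33.3 = 1391.6 kPa; self-weight term 0.5·γ·B·N_γ = 0.5 × 13.804 × 1.9 × 37.2 = 487.82 kPa.
q_ult = 1134.1 + 1391.6 + 487.82 = 3013.5 kPa.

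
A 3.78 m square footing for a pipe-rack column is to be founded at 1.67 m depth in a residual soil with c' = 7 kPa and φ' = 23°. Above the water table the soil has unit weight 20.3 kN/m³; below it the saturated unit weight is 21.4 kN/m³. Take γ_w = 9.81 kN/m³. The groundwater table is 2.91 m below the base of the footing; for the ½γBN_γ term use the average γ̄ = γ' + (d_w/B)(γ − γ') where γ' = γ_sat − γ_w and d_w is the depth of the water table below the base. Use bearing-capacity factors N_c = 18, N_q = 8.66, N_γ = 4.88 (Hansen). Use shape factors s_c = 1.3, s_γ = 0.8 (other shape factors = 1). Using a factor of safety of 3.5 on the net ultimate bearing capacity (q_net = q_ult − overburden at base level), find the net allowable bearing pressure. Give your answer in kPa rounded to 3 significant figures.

q = γ·D_f = 20.3 × 1.67 = 33.901 kPa.
γ' = 11.59 kN/m³; averaging over the depth B below the base, γ̄ = γ' + (d_w/B)(γ − γ') = 18.295 kN/m³.
c·N_c·s_c = 7 × 18 × 1.3 = 163.8 kPa
q·N_q = 33.901 × 8.66 = 293.58 kPa
0.5·γ·B·N_γ·s_γ = 0.5 × 18.295 × 3.78 × 4.88 × 0.8 = 134.99 kPa
q_ult = 163.8 + 293.58 + 134.99 = 592.38 kPa.
q_net = 592.38 − 33.901 = 558.47 kPa.
q_all(net) = 558.47 / 3.5 = 159.56 kPa.

q_all(net) ≈ 160 kPa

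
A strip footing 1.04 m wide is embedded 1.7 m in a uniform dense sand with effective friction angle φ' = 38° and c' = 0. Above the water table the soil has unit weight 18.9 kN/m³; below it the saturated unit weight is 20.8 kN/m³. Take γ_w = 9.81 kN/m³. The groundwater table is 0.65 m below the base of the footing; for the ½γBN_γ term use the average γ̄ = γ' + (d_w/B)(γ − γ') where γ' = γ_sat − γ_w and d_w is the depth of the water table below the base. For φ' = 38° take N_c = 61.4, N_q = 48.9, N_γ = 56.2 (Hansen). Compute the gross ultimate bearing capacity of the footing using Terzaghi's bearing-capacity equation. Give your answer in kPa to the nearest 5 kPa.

q_ult ≈ 2035 kPa

q = γ·D_f = 18.9 × 1.7 = 32.13 kPa.
γ' = 10.99 kN/m³; averaging over the depth B below the base, γ̄ = γ' + (d_w/B)(γ − γ') = 15.934 kN/m³.
q·N_q = 32.13 × 48.9 = 1571.2 kPa
0.5·γ·B·N_γ = 0.5 × 15.934 × 1.04 × 56.2 = 465.65 kPa
q_ult = 1571.2 + 465.65 = 2036.8 kPa.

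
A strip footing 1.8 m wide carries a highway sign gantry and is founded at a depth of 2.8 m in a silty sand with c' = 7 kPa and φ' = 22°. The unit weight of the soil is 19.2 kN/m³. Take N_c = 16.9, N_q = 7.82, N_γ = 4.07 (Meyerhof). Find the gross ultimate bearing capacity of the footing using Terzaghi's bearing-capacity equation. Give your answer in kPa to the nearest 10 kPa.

Overburden at base level: q = 19.2 × 2.8 = 53.76 kPa.
Cohesion term c·N_c = 7 × 16.9 = 118.3 kPa; surcharge term q·N_q = 53.76 × 7.82 = 420.4 kPa; self-weight term 0.5·γ·B·N_γ = 0.5 × 19.2 × 1.8 × 4.07 = 70.33 kPa.
q_ult = 118.3 + 420.4 + 70.33 = 609.03 kPa.

q_ult ≈ 610 kPa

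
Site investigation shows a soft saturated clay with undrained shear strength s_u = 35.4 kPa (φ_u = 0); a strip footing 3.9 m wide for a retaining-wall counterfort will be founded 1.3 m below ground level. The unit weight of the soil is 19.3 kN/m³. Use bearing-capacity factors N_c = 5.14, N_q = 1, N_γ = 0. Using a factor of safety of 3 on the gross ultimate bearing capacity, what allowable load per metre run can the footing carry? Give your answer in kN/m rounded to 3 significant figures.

q = γ·D_f = 19.3 × 1.3 = 25.09 kPa.
c·N_c = 35.4 × 5.14 = 181.96 kPa
q·N_q = 25.09 × 1 = 25.09 kPa
q_ult = 181.96 + 25.09 = 207.05 kPa.
Gross allowable pressure q_all = 207.05 / 3 = 69.015 kPa.
Allowable wall load = q_all × B = 69.015 × 3.9 = 269.16 kN per metre run.

≈ 269 kN/m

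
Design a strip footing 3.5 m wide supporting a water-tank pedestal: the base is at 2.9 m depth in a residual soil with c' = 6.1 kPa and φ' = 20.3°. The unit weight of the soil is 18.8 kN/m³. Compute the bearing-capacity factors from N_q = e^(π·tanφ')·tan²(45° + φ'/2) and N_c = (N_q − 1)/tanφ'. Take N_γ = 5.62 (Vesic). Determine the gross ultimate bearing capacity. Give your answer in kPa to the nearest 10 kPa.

q_ult ≈ 640 kPa

tan20.3° = 0.3699, so N_q = e^(π×0.3699)·tan²(55.15°) = 3.197 × 2.062 = 6.59.
N_c = (6.59 − 1)/tan20.3° = 15.12.
q = γ·D_f = 18.8 × 2.9 = 54.52 kPa.
c·N_c = 6.1 × 15.12 = 92.233 kPa
q·N_q = 54.52 × 6.5931 = 359.46 kPa
0.5·γ·B·N_γ = 0.5 × 18.8 × 3.5 × 5.62 = 184.9 kPa
q_ult = 92.233 + 359.46 + 184.9 = 636.59 kPa.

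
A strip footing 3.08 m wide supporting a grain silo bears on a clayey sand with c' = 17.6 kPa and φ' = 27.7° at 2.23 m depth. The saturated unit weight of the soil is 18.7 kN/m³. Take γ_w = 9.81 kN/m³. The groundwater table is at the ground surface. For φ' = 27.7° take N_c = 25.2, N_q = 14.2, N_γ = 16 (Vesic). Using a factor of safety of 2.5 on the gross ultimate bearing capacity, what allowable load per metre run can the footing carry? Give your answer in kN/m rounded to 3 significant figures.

With the water table at the surface the whole profile is submerged: γ' = 18.7 − 9.81 = 8.89 kN/m³, so q = γ'·D_f = 19.825 kPa; the same γ' applies in the ½γBN_γ term.
q_ult = c·N_c + q·N_q + 0.5·γ·B·N_γ
     = 17.6 × 25.2 + 19.825 × 14.2 + 0.5 × 8.89 × 3.08 × 16
     = 443.52 + 281.51 + 219.05 = 944.08 kPa.
Gross allowable pressure q_all = 944.08 / 2.5 = 377.63 kPa.
Allowable wall load = q_all × B = 377.63 × 3.08 = 1163.1 kN per metre run.

≈ 1160 kN/m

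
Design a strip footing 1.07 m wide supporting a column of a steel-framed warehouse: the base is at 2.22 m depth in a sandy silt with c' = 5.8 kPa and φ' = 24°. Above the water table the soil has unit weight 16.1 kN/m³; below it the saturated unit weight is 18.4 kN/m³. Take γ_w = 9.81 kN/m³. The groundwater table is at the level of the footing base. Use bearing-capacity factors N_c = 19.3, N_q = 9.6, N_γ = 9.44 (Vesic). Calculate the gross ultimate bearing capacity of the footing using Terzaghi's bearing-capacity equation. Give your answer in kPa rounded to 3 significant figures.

Overburden at base level: q = 16.1 × 2.22 = 35.742 kPa.
Below the base the soil is submerged, so the ½γBN_γ term uses γ' = 18.4 − 9.81 = 8.59 kN/m³.
Cohesion term c·N_c = 5.8 × 19.3 = 111.94 kPa; surcharge term q·N_q = 35.742 × 9.6 = 343.12 kPa; self-weight term 0.5·γ·B·N_γ = 0.5 × 8.59 × 1.07 × 9.44 = 43.383 kPa.
q_ult = 111.94 + 343.12 + 43.383 = 498.45 kPa.

q_ult ≈ 498 kPa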